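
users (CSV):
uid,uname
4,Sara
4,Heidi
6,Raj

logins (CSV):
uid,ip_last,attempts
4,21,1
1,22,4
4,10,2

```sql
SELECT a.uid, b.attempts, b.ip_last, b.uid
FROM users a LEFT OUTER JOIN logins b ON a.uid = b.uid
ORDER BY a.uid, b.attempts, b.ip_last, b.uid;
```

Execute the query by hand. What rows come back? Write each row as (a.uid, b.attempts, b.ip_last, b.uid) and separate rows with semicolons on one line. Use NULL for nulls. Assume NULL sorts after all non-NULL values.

LEFT JOIN keeps every row from `users`; unmatched rows get NULL for `logins`'s columns.
Matching on a.uid = b.uid.
- a (uid=4) pairs with 2 row(s) of b.
- a (uid=4) pairs with 2 row(s) of b.
- a (uid=6) has no partner → padded with NULL.
After projecting and ordering:
a.uid | b.attempts | b.ip_last | b.uid
4 | 1 | 21 | 4
4 | 1 | 21 | 4
4 | 2 | 10 | 4
4 | 2 | 10 | 4
6 | NULL | NULL | NULL

(4, 1, 21, 4); (4, 1, 21, 4); (4, 2, 10, 4); (4, 2, 10, 4); (6, NULL, NULL, NULL)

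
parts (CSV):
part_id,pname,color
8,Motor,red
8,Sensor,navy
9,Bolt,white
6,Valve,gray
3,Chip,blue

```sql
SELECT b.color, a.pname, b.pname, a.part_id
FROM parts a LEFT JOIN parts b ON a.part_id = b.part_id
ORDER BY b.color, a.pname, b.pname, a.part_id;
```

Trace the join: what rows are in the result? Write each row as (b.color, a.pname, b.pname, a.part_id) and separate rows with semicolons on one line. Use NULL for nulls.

LEFT JOIN keeps every row from `parts a`; unmatched rows get NULL for `parts b`'s columns.
Matching on a.part_id = b.part_id.
- a (part_id=8) pairs with 2 row(s) of b.
- a (part_id=8) pairs with 2 row(s) of b.
- a (part_id=9) pairs with 1 row(s) of b.
- a (part_id=6) pairs with 1 row(s) of b.
- a (part_id=3) pairs with 1 row(s) of b.
After projecting and ordering:
b.color | a.pname | b.pname | a.part_id
blue | Chip | Chip | 3
gray | Valve | Valve | 6
navy | Motor | Sensor | 8
navy | Sensor | Sensor | 8
red | Motor | Motor | 8
red | Sensor | Motor | 8
white | Bolt | Bolt | 9

(blue, Chip, Chip, 3); (gray, Valve, Valve, 6); (navy, Motor, Sensor, 8); (navy, Sensor, Sensor, 8); (red, Motor, Motor, 8); (red, Sensor, Motor, 8); (white, Bolt, Bolt, 9)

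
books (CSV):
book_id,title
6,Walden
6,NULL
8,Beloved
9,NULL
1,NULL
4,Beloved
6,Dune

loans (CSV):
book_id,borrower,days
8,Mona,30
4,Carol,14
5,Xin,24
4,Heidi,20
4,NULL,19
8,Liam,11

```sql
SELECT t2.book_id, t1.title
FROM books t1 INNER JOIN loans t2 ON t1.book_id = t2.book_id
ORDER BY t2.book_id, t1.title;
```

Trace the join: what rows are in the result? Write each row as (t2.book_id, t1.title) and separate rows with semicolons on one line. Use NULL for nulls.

(4, Beloved); (4, Beloved); (4, Beloved); (8, Beloved); (8, Beloved)

INNER JOIN keeps only pairs where the ON condition holds.
Matching on t1.book_id = t2.book_id.
- t1 row (book_id=6): no match → dropped.
- t1 row (book_id=6): no match → dropped.
- t1 row (book_id=8): matches 2 t2 row(s) → 2 output row(s).
- t1 row (book_id=9): no match → dropped.
- t1 row (book_id=1): no match → dropped.
- t1 row (book_id=4): matches 3 t2 row(s) → 3 output row(s).
- t1 row (book_id=6): no match → dropped.
After projecting and ordering:
t2.book_id | t1.title
4 | Beloved
4 | Beloved
4 | Beloved
8 | Beloved
8 | Beloved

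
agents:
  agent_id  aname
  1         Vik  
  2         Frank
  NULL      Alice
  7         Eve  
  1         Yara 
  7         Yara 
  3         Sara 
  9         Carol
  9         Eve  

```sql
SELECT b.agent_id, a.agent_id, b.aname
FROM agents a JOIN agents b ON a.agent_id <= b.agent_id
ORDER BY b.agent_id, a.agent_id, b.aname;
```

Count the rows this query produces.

39

INNER JOIN keeps only pairs where the ON condition holds.
Matching on a.agent_id <= b.agent_id. A NULL in a compared column never satisfies the condition.
- agent_id=1: 8 matching b row(s), so 8 row(s) emitted.
- agent_id=2: 6 matching b row(s), so 6 row(s) emitted.
- agent_id=NULL: no matching b row, dropped.
- agent_id=7: 4 matching b row(s), so 4 row(s) emitted.
- agent_id=1: 8 matching b row(s), so 8 row(s) emitted.
- agent_id=7: 4 matching b row(s), so 4 row(s) emitted.
- agent_id=3: 5 matching b row(s), so 5 row(s) emitted.
- agent_id=9: 2 matching b row(s), so 2 row(s) emitted.
- agent_id=9: 2 matching b row(s), so 2 row(s) emitted.
Total: 39 rows.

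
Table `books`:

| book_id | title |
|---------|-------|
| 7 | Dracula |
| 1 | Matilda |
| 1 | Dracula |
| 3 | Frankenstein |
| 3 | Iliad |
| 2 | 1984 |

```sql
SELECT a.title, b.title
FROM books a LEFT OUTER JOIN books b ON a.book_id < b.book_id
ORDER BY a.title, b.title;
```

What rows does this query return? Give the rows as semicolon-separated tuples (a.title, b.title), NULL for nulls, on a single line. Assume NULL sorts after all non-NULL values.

(1984, Dracula); (1984, Frankenstein); (1984, Iliad); (Dracula, 1984); (Dracula, Dracula); (Dracula, Frankenstein); (Dracula, Iliad); (Dracula, NULL); (Frankenstein, Dracula); (Iliad, Dracula); (Matilda, 1984); (Matilda, Dracula); (Matilda, Frankenstein); (Matilda, Iliad)

LEFT JOIN keeps every row from `books a`; unmatched rows get NULL for `books b`'s columns.
Matching on a.book_id < b.book_id.
Matched pairs: 13; unmatched a rows kept: 1.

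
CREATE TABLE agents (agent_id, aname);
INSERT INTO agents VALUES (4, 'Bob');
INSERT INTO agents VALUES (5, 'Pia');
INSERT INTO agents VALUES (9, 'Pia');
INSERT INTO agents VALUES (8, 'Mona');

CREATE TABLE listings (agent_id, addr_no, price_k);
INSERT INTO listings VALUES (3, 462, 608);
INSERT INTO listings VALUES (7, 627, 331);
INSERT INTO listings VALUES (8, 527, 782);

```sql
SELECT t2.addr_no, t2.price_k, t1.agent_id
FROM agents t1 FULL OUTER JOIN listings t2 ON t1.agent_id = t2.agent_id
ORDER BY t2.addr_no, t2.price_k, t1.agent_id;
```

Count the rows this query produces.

FULL OUTER JOIN keeps every row from both sides; unmatched rows get NULL for the other side's columns.
Matching on t1.agent_id = t2.agent_id.
- t1 row (agent_id=4): no match → kept, t2 columns NULL.
- t1 row (agent_id=5): no match → kept, t2 columns NULL.
- t1 row (agent_id=9): no match → kept, t2 columns NULL.
- t1 row (agent_id=8): matches 1 t2 row(s) → 1 output row(s).
- 2 row(s) from t2 found no t1 partner → padded with NULL.
Total: 1 matched + 5 padded = 6 rows.

6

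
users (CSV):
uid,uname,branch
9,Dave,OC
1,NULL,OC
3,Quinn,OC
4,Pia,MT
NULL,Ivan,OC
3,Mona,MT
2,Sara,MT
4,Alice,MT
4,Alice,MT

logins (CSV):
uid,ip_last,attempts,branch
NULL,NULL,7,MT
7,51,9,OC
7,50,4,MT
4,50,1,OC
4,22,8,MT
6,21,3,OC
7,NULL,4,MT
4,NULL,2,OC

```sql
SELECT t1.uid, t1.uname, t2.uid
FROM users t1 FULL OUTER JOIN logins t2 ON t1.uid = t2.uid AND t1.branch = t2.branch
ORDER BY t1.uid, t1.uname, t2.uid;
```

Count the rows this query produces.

FULL OUTER JOIN keeps every row from both sides; unmatched rows get NULL for the other side's columns.
Matching on t1.uid = t2.uid AND t1.branch = t2.branch. A NULL in a compared column never satisfies the condition.
Matched pairs: 3; unmatched t1 rows kept: 6; unmatched t2 rows kept: 7.
Total: 3 matched + 13 padded = 16 rows.

16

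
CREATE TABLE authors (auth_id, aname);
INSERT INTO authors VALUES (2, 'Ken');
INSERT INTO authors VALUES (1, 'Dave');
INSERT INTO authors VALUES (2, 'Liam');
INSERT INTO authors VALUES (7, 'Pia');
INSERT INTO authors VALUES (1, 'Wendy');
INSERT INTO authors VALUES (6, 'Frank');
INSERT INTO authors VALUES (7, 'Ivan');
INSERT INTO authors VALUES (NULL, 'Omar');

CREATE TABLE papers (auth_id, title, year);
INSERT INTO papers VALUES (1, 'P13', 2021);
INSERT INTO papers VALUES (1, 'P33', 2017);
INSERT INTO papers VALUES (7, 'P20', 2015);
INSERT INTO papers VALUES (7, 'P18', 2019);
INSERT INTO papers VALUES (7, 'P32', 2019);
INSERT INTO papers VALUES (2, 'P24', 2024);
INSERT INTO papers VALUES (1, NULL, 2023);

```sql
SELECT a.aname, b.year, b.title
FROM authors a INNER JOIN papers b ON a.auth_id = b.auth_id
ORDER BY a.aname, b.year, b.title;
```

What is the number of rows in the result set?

14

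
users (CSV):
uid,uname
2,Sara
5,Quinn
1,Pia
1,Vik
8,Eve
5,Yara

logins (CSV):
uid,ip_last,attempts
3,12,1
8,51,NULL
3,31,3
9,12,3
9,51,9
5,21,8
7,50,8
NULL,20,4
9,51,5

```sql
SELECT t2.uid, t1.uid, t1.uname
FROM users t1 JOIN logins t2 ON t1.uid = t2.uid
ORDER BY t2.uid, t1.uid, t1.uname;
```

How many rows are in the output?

3

INNER JOIN keeps only pairs where the ON condition holds.
Matching on t1.uid = t2.uid. A NULL in a compared column never satisfies the condition.
- t1 row (uid=2): no match → dropped.
- t1 row (uid=5): matches 1 t2 row(s) → 1 output row(s).
- t1 row (uid=1): no match → dropped.
- t1 row (uid=1): no match → dropped.
- t1 row (uid=8): matches 1 t2 row(s) → 1 output row(s).
- t1 row (uid=5): matches 1 t2 row(s) → 1 output row(s).
Total: 3 rows.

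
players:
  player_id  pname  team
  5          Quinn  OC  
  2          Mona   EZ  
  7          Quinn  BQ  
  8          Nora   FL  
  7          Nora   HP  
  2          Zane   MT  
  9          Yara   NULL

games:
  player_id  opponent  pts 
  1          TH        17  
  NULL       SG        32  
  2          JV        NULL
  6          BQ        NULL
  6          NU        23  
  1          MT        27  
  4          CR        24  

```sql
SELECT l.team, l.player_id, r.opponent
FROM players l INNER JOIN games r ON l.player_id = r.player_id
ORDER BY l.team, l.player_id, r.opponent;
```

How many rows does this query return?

INNER JOIN keeps only pairs where the ON condition holds.
Matching on l.player_id = r.player_id. A NULL in a compared column never satisfies the condition.
- player_id=5: no matching r row, dropped.
- player_id=2: 1 matching r row(s), so 1 row(s) emitted.
- player_id=7: no matching r row, dropped.
- player_id=8: no matching r row, dropped.
- player_id=7: no matching r row, dropped.
- player_id=2: 1 matching r row(s), so 1 row(s) emitted.
- player_id=9: no matching r row, dropped.
Total: 2 rows.

2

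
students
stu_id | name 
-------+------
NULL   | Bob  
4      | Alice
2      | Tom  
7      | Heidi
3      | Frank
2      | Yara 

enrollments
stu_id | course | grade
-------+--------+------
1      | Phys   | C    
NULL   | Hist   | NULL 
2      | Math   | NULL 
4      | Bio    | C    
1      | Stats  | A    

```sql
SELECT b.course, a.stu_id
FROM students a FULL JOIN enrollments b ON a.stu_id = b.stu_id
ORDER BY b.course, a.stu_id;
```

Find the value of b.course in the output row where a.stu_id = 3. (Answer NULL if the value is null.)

NULL

FULL OUTER JOIN keeps every row from both sides; unmatched rows get NULL for the other side's columns.
Matching on a.stu_id = b.stu_id. A NULL in a compared column never satisfies the condition.
- stu_id=NULL: no b row matches, row kept with b columns NULL.
- stu_id=4: 1 matching b row(s), so 1 row(s) emitted.
- stu_id=2: 1 matching b row(s), so 1 row(s) emitted.
- stu_id=7: no b row matches, row kept with b columns NULL.
- stu_id=3: no b row matches, row kept with b columns NULL.
- stu_id=2: 1 matching b row(s), so 1 row(s) emitted.
- 3 b row(s) had no a match → kept, a columns NULL.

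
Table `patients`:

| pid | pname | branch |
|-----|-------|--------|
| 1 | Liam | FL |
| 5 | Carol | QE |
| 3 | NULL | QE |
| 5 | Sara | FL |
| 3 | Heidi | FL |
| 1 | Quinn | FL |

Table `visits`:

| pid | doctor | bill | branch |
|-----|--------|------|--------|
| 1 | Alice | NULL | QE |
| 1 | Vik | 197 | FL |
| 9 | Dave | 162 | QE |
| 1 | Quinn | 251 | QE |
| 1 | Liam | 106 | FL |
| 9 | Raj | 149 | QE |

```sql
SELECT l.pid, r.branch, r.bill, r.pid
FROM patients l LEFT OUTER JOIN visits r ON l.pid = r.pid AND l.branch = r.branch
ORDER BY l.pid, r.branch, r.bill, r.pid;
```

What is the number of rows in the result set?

LEFT JOIN keeps every row from `patients`; unmatched rows get NULL for `visits`'s columns.
Matching on l.pid = r.pid AND l.branch = r.branch.
Matched pairs: 4; unmatched l rows kept: 4.
Total: 4 matched + 4 padded = 8 rows.

8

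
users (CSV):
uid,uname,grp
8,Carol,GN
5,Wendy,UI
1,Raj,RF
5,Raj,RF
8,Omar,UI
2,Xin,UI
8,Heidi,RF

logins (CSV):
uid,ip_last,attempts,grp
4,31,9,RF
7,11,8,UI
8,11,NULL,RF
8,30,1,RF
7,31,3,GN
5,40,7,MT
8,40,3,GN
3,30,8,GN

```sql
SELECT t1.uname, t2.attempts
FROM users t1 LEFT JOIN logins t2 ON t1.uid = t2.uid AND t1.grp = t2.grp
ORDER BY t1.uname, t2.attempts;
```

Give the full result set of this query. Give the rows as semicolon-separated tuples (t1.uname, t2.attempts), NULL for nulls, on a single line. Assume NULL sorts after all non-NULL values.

LEFT JOIN keeps every row from `users`; unmatched rows get NULL for `logins`'s columns.
Matching on t1.uid = t2.uid AND t1.grp = t2.grp.
- t1 (uid=8, grp=GN) pairs with 1 row(s) of t2.
- t1 (uid=5, grp=UI) has no partner → padded with NULL.
- t1 (uid=1, grp=RF) has no partner → padded with NULL.
- t1 (uid=5, grp=RF) has no partner → padded with NULL.
- t1 (uid=8, grp=UI) has no partner → padded with NULL.
- t1 (uid=2, grp=UI) has no partner → padded with NULL.
- t1 (uid=8, grp=RF) pairs with 2 row(s) of t2.
After projecting and ordering:
t1.uname | t2.attempts
Carol | 3
Heidi | 1
Heidi | NULL
Omar | NULL
Raj | NULL
Raj | NULL
Wendy | NULL
Xin | NULL

(Carol, 3); (Heidi, 1); (Heidi, NULL); (Omar, NULL); (Raj, NULL); (Raj, NULL); (Wendy, NULL); (Xin, NULL)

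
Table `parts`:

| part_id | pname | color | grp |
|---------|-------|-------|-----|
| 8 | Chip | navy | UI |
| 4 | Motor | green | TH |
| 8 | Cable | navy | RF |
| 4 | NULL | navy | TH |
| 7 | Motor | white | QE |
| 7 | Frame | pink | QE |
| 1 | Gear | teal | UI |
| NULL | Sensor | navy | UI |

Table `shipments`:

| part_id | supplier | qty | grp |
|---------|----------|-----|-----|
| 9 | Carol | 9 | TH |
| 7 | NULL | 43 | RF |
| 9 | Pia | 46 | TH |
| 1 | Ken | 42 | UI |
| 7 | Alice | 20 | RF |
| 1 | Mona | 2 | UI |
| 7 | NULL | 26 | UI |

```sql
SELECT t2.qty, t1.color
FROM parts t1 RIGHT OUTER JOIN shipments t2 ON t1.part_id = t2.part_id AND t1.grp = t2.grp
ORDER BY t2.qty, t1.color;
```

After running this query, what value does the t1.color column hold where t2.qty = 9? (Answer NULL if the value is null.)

NULL

RIGHT JOIN keeps every row from `shipments`; unmatched rows get NULL for `parts`'s columns.
Matching on t1.part_id = t2.part_id AND t1.grp = t2.grp. A NULL in a compared column never satisfies the condition.
- t1 row (part_id=8, grp=UI): no match.
- t1 row (part_id=4, grp=TH): no match.
- t1 row (part_id=8, grp=RF): no match.
- t1 row (part_id=4, grp=TH): no match.
- t1 row (part_id=7, grp=QE): no match.
- t1 row (part_id=7, grp=QE): no match.
- t1 row (part_id=1, grp=UI): matches 2 t2 row(s) → 2 output row(s).
- t1 row (part_id=NULL, grp=UI): no match.
- 5 t2 row(s) had no t1 match → kept, t1 columns NULL.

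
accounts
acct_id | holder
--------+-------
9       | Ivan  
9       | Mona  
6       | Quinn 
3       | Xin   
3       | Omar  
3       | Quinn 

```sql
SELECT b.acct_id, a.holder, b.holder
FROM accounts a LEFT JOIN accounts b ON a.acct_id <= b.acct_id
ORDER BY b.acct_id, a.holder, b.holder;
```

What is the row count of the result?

LEFT JOIN keeps every row from `accounts a`; unmatched rows get NULL for `accounts b`'s columns.
Matching on a.acct_id <= b.acct_id.
- a[0] acct_id=9 → 2 match(es) in b → 2 row(s).
- a[1] acct_id=9 → 2 match(es) in b → 2 row(s).
- a[2] acct_id=6 → 3 match(es) in b → 3 row(s).
- a[3] acct_id=3 → 6 match(es) in b → 6 row(s).
- a[4] acct_id=3 → 6 match(es) in b → 6 row(s).
- a[5] acct_id=3 → 6 match(es) in b → 6 row(s).
Total: 25 rows.

25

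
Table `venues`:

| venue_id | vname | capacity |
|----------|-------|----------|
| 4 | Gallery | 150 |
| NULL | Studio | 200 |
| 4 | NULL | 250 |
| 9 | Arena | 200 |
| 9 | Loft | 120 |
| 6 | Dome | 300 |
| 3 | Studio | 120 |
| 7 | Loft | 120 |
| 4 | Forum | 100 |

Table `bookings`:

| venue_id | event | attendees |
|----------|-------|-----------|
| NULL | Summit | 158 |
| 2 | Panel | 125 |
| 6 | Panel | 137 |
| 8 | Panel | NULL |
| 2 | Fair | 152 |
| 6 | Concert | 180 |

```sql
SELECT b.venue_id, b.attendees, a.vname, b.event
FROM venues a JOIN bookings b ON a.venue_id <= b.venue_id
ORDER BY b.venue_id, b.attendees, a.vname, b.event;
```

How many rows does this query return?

16

INNER JOIN keeps only pairs where the ON condition holds.
Matching on a.venue_id <= b.venue_id. A NULL in a compared column never satisfies the condition.
Matched pairs: 16.
Total: 16 rows.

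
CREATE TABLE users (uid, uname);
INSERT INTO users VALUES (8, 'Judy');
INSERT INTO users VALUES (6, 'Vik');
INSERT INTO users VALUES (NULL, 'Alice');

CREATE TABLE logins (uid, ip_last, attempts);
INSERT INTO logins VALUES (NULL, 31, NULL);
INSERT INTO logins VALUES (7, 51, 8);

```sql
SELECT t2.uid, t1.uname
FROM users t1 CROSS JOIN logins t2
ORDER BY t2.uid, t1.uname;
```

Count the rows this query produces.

6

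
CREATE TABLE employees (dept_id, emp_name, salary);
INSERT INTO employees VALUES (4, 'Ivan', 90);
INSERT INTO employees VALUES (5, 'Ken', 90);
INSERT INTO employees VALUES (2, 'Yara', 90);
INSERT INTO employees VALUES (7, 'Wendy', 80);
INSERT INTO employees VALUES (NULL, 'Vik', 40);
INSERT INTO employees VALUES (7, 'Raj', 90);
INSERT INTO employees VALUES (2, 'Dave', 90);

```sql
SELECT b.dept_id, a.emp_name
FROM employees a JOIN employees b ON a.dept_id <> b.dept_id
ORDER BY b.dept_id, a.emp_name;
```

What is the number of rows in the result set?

INNER JOIN keeps only pairs where the ON condition holds.
Matching on a.dept_id <> b.dept_id. A NULL in a compared column never satisfies the condition.
- dept_id=4: 5 matching b row(s), so 5 row(s) emitted.
- dept_id=5: 5 matching b row(s), so 5 row(s) emitted.
- dept_id=2: 4 matching b row(s), so 4 row(s) emitted.
- dept_id=7: 4 matching b row(s), so 4 row(s) emitted.
- dept_id=NULL: no matching b row, dropped.
- dept_id=7: 4 matching b row(s), so 4 row(s) emitted.
- dept_id=2: 4 matching b row(s), so 4 row(s) emitted.
Total: 26 rows.

26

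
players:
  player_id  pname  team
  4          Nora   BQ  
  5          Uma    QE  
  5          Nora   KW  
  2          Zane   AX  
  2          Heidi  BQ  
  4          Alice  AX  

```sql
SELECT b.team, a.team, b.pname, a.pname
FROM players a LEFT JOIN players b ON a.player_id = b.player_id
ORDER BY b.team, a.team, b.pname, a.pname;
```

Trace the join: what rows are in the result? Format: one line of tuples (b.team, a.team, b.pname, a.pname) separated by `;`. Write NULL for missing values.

(AX, AX, Alice, Alice); (AX, AX, Zane, Zane); (AX, BQ, Alice, Nora); (AX, BQ, Zane, Heidi); (BQ, AX, Heidi, Zane); (BQ, AX, Nora, Alice); (BQ, BQ, Heidi, Heidi); (BQ, BQ, Nora, Nora); (KW, KW, Nora, Nora); (KW, QE, Nora, Uma); (QE, KW, Uma, Nora); (QE, QE, Uma, Uma)

LEFT JOIN keeps every row from `players a`; unmatched rows get NULL for `players b`'s columns.
Matching on a.player_id = b.player_id.
- a[0] player_id=4 → 2 match(es) in b → 2 row(s).
- a[1] player_id=5 → 2 match(es) in b → 2 row(s).
- a[2] player_id=5 → 2 match(es) in b → 2 row(s).
- a[3] player_id=2 → 2 match(es) in b → 2 row(s).
- a[4] player_id=2 → 2 match(es) in b → 2 row(s).
- a[5] player_id=4 → 2 match(es) in b → 2 row(s).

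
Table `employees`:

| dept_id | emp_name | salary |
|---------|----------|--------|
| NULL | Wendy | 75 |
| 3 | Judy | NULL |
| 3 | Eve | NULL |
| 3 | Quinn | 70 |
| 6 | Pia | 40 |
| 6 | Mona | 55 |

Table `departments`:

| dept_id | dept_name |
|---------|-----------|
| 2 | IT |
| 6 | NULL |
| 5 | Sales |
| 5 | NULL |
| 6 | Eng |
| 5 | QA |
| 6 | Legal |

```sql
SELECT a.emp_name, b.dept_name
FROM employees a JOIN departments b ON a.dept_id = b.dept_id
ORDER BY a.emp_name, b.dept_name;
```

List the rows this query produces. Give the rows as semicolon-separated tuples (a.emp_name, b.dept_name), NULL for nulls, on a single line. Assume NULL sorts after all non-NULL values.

INNER JOIN keeps only pairs where the ON condition holds.
Matching on a.dept_id = b.dept_id. A NULL in a compared column never satisfies the condition.
Matched pairs: 6.

(Mona, Eng); (Mona, Legal); (Mona, NULL); (Pia, Eng); (Pia, Legal); (Pia, NULL)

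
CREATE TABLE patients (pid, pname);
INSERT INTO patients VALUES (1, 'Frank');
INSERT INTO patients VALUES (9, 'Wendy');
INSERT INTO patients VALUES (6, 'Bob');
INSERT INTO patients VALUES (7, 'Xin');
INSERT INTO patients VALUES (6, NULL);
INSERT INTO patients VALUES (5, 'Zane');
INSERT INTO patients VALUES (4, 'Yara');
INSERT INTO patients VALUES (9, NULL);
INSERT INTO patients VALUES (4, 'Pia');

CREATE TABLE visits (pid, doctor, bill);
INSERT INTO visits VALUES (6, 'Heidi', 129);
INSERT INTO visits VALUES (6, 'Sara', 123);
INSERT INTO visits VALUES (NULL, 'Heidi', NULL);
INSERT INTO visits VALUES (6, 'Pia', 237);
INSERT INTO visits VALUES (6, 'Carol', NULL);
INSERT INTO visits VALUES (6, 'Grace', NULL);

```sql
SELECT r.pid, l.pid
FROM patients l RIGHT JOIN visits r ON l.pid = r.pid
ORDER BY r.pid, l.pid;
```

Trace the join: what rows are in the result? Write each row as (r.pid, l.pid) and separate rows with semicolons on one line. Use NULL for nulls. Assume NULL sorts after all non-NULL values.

(6, 6); (6, 6); (6, 6); (6, 6); (6, 6); (6, 6); (6, 6); (6, 6); (6, 6); (6, 6); (NULL, NULL)

RIGHT JOIN keeps every row from `visits`; unmatched rows get NULL for `patients`'s columns.
Matching on l.pid = r.pid. A NULL in a compared column never satisfies the condition.
- l (pid=1) has no partner in r.
- l (pid=9) has no partner in r.
- l (pid=6) pairs with 5 row(s) of r.
- l (pid=7) has no partner in r.
- l (pid=6) pairs with 5 row(s) of r.
- l (pid=5) has no partner in r.
- l (pid=4) has no partner in r.
- l (pid=9) has no partner in r.
- l (pid=4) has no partner in r.
- 1 row(s) from r found no l partner → padded with NULL.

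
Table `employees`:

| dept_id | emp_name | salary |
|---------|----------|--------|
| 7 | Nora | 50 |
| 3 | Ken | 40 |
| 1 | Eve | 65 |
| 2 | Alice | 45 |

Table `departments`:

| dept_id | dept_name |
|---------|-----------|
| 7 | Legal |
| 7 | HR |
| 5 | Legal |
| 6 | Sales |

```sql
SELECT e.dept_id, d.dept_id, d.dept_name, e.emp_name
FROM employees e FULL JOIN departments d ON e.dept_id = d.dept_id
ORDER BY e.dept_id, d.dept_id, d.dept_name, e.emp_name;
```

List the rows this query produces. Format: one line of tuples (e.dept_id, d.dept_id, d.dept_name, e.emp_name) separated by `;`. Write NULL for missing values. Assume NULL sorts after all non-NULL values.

(1, NULL, NULL, Eve); (2, NULL, NULL, Alice); (3, NULL, NULL, Ken); (7, 7, HR, Nora); (7, 7, Legal, Nora); (NULL, 5, Legal, NULL); (NULL, 6, Sales, NULL)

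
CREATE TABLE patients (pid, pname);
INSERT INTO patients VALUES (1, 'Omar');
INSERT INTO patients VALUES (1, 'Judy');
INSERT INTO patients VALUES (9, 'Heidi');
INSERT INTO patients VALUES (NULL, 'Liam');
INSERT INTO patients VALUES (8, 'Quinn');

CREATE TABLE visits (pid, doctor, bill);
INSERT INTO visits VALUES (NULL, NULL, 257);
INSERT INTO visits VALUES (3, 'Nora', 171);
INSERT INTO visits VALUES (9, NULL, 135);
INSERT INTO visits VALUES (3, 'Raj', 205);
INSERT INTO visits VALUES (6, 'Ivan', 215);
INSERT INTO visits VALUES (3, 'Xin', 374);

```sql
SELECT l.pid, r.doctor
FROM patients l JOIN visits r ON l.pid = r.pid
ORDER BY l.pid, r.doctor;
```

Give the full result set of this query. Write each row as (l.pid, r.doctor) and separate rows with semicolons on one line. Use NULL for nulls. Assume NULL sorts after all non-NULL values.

INNER JOIN keeps only pairs where the ON condition holds.
Matching on l.pid = r.pid. A NULL in a compared column never satisfies the condition.
- l row (pid=1): no match → dropped.
- l row (pid=1): no match → dropped.
- l row (pid=9): matches 1 r row(s) → 1 output row(s).
- l row (pid=NULL): no match → dropped.
- l row (pid=8): no match → dropped.
After projecting and ordering:
l.pid | r.doctor
9 | NULL

(9, NULL)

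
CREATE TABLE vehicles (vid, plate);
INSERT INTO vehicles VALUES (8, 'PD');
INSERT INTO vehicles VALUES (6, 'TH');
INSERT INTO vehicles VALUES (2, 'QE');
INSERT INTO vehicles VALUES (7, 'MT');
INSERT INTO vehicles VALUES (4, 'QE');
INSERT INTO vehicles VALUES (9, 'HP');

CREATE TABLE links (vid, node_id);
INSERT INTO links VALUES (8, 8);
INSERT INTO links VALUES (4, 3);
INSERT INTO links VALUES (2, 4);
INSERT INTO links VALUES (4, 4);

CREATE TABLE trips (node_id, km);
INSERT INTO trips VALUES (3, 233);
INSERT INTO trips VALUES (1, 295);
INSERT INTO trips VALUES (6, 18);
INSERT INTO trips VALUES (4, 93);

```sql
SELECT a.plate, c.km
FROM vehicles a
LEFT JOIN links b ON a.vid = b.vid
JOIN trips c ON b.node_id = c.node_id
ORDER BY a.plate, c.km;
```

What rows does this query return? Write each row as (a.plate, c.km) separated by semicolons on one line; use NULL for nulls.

Joins associate left-to-right: vehicles LEFT JOIN links on vid gives 7 intermediate row(s).
Then INNER JOIN `trips c` on node_id: keep only rows whose b.node_id appears in c.

(QE, 93); (QE, 93); (QE, 233)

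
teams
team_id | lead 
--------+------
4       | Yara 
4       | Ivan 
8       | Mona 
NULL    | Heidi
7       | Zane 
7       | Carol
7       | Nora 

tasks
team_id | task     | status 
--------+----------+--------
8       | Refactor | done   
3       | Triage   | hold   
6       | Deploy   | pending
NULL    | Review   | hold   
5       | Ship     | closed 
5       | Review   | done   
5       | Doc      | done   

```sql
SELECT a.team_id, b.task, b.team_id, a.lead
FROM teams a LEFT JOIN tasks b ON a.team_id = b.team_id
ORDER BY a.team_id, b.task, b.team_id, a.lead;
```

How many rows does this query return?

LEFT JOIN keeps every row from `teams`; unmatched rows get NULL for `tasks`'s columns.
Matching on a.team_id = b.team_id. A NULL in a compared column never satisfies the condition.
- a (team_id=4) has no partner → padded with NULL.
- a (team_id=4) has no partner → padded with NULL.
- a (team_id=8) pairs with 1 row(s) of b.
- a (team_id=NULL) has no partner → padded with NULL.
- a (team_id=7) has no partner → padded with NULL.
- a (team_id=7) has no partner → padded with NULL.
- a (team_id=7) has no partner → padded with NULL.
Total: 1 matched + 6 padded = 7 rows.

7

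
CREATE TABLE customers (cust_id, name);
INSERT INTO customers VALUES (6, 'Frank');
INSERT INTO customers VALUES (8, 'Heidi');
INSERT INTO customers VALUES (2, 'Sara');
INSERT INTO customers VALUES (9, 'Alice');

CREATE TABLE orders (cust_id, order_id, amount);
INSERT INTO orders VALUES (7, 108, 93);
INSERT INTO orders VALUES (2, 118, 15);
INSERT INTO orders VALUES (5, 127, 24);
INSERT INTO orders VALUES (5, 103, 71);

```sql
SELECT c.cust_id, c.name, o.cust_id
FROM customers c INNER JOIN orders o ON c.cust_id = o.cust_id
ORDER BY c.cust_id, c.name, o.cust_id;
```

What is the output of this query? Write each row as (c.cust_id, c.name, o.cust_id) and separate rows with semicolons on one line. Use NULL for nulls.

(2, Sara, 2)

INNER JOIN keeps only pairs where the ON condition holds.
Matching on c.cust_id = o.cust_id.
Matched pairs: 1.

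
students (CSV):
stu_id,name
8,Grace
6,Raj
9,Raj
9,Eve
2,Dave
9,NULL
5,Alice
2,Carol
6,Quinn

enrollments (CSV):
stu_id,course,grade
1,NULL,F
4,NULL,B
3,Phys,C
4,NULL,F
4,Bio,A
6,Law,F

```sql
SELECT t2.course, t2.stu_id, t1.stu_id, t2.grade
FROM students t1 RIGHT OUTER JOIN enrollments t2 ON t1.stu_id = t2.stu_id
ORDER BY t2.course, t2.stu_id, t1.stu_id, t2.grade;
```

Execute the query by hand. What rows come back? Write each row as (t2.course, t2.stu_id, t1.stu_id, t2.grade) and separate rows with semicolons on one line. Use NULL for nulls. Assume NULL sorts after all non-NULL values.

(Bio, 4, NULL, A); (Law, 6, 6, F); (Law, 6, 6, F); (Phys, 3, NULL, C); (NULL, 1, NULL, F); (NULL, 4, NULL, B); (NULL, 4, NULL, F)

RIGHT JOIN keeps every row from `enrollments`; unmatched rows get NULL for `students`'s columns.
Matching on t1.stu_id = t2.stu_id.
- t1 (stu_id=8) has no partner in t2.
- t1 (stu_id=6) pairs with 1 row(s) of t2.
- t1 (stu_id=9) has no partner in t2.
- t1 (stu_id=9) has no partner in t2.
- t1 (stu_id=2) has no partner in t2.
- t1 (stu_id=9) has no partner in t2.
- t1 (stu_id=5) has no partner in t2.
- t1 (stu_id=2) has no partner in t2.
- t1 (stu_id=6) pairs with 1 row(s) of t2.
- plus 5 unmatched t2 row(s), each kept with NULL t1 columns.
After projecting and ordering:
t2.course | t2.stu_id | t1.stu_id | t2.grade
Bio | 4 | NULL | A
Law | 6 | 6 | F
Law | 6 | 6 | F
Phys | 3 | NULL | C
NULL | 1 | NULL | F
NULL | 4 | NULL | B
NULL | 4 | NULL | F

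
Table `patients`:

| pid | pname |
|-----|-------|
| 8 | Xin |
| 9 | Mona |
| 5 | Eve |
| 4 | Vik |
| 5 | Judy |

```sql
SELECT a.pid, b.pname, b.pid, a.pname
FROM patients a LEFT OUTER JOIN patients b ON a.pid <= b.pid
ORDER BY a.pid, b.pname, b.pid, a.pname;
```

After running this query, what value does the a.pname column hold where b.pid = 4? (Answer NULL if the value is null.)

Vik

LEFT JOIN keeps every row from `patients a`; unmatched rows get NULL for `patients b`'s columns.
Matching on a.pid <= b.pid.
- a (pid=8) pairs with 2 row(s) of b.
- a (pid=9) pairs with 1 row(s) of b.
- a (pid=5) pairs with 4 row(s) of b.
- a (pid=4) pairs with 5 row(s) of b.
- a (pid=5) pairs with 4 row(s) of b.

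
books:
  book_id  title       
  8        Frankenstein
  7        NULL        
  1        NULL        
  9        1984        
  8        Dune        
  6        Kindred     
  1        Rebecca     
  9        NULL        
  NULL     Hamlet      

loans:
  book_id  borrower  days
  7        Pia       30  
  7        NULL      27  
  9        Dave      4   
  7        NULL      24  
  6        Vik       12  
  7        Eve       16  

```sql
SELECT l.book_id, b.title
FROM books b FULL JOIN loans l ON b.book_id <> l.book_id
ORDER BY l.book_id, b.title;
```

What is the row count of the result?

42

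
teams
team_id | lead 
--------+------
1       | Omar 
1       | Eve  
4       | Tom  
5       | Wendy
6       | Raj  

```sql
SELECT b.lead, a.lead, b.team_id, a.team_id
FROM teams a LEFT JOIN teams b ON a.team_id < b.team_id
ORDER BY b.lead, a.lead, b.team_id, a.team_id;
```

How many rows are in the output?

10

LEFT JOIN keeps every row from `teams a`; unmatched rows get NULL for `teams b`'s columns.
Matching on a.team_id < b.team_id.
- a (team_id=1) pairs with 3 row(s) of b.
- a (team_id=1) pairs with 3 row(s) of b.
- a (team_id=4) pairs with 2 row(s) of b.
- a (team_id=5) pairs with 1 row(s) of b.
- a (team_id=6) has no partner → padded with NULL.
Total: 9 matched + 1 padded = 10 rows.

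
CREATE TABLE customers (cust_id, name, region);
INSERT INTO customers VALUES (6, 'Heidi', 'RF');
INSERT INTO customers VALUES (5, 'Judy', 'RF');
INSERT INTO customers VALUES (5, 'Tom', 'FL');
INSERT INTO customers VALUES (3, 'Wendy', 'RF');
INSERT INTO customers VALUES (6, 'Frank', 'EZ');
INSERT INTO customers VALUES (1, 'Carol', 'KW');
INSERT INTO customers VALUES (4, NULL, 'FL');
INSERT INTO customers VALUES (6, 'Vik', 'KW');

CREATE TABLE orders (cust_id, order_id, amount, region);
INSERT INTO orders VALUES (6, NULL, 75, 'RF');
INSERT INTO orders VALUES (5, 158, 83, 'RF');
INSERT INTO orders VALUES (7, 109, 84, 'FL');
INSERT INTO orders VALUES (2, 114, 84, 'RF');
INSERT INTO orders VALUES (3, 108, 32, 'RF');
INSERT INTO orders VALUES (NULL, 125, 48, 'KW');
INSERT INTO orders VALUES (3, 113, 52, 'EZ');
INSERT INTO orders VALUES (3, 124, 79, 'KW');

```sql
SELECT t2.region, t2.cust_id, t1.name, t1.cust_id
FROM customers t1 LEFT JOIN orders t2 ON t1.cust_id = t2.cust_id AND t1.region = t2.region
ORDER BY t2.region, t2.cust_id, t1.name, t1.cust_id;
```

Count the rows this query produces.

LEFT JOIN keeps every row from `customers`; unmatched rows get NULL for `orders`'s columns.
Matching on t1.cust_id = t2.cust_id AND t1.region = t2.region. A NULL in a compared column never satisfies the condition.
- t1 row (cust_id=6, region=RF): matches 1 t2 row(s) → 1 output row(s).
- t1 row (cust_id=5, region=RF): matches 1 t2 row(s) → 1 output row(s).
- t1 row (cust_id=5, region=FL): no match → kept, t2 columns NULL.
- t1 row (cust_id=3, region=RF): matches 1 t2 row(s) → 1 output row(s).
- t1 row (cust_id=6, region=EZ): no match → kept, t2 columns NULL.
- t1 row (cust_id=1, region=KW): no match → kept, t2 columns NULL.
- t1 row (cust_id=4, region=FL): no match → kept, t2 columns NULL.
- t1 row (cust_id=6, region=KW): no match → kept, t2 columns NULL.
Total: 3 matched + 5 padded = 8 rows.

8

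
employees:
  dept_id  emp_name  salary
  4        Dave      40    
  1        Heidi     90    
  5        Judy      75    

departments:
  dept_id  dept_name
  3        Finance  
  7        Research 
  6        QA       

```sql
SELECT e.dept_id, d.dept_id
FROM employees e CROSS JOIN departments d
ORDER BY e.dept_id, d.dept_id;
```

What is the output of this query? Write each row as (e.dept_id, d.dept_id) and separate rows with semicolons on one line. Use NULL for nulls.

(1, 3); (1, 6); (1, 7); (4, 3); (4, 6); (4, 7); (5, 3); (5, 6); (5, 7)

CROSS JOIN pairs every row of `employees` with every row of `departments`: 3 × 3 = 9 rows.
After projecting and ordering:
e.dept_id | d.dept_id
1 | 3
1 | 6
1 | 7
4 | 3
4 | 6
4 | 7
5 | 3
5 | 6
5 | 7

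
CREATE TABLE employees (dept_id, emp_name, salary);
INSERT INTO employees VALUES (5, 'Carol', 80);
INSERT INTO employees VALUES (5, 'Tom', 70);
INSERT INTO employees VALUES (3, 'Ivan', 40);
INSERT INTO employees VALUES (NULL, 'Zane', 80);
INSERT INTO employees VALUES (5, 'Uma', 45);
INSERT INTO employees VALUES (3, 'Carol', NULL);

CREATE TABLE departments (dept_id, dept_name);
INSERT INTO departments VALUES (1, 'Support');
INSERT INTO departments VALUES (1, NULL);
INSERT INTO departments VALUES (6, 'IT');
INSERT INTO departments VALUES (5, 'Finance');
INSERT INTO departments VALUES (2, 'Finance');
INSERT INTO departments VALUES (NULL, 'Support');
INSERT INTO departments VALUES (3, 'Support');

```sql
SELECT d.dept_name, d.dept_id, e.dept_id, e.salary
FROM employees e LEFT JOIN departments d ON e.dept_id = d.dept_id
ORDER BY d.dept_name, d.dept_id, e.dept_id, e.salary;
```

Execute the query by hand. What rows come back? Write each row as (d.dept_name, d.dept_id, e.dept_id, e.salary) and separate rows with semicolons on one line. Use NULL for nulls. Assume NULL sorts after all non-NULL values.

LEFT JOIN keeps every row from `employees`; unmatched rows get NULL for `departments`'s columns.
Matching on e.dept_id = d.dept_id. A NULL in a compared column never satisfies the condition.
- e row (dept_id=5): matches 1 d row(s) → 1 output row(s).
- e row (dept_id=5): matches 1 d row(s) → 1 output row(s).
- e row (dept_id=3): matches 1 d row(s) → 1 output row(s).
- e row (dept_id=NULL): no match → kept, d columns NULL.
- e row (dept_id=5): matches 1 d row(s) → 1 output row(s).
- e row (dept_id=3): matches 1 d row(s) → 1 output row(s).
After projecting and ordering:
d.dept_name | d.dept_id | e.dept_id | e.salary
Finance | 5 | 5 | 45
Finance | 5 | 5 | 70
Finance | 5 | 5 | 80
Support | 3 | 3 | 40
Support | 3 | 3 | NULL
NULL | NULL | NULL | 80

(Finance, 5, 5, 45); (Finance, 5, 5, 70); (Finance, 5, 5, 80); (Support, 3, 3, 40); (Support, 3, 3, NULL); (NULL, NULL, NULL, 80)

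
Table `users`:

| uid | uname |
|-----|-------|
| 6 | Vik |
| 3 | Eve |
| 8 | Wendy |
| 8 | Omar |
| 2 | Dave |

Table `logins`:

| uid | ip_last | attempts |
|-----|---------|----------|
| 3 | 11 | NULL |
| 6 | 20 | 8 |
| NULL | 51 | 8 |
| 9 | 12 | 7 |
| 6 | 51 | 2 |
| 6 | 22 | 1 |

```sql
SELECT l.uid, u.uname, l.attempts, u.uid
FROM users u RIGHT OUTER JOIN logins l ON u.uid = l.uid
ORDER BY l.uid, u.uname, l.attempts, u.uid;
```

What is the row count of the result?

6

RIGHT JOIN keeps every row from `logins`; unmatched rows get NULL for `users`'s columns.
Matching on u.uid = l.uid. A NULL in a compared column never satisfies the condition.
- u row (uid=6): matches 3 l row(s) → 3 output row(s).
- u row (uid=3): matches 1 l row(s) → 1 output row(s).
- u row (uid=8): no match.
- u row (uid=8): no match.
- u row (uid=2): no match.
- 2 row(s) from l found no u partner → padded with NULL.
Total: 4 matched + 2 padded = 6 rows.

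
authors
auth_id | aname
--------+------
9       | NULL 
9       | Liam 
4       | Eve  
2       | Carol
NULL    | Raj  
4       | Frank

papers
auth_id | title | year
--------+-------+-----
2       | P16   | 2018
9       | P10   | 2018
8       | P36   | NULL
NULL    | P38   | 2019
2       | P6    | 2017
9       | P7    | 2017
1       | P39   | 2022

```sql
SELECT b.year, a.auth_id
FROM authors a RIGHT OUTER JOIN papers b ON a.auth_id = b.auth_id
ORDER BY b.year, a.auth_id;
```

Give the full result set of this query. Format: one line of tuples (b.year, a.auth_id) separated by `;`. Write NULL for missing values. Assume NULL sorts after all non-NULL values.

RIGHT JOIN keeps every row from `papers`; unmatched rows get NULL for `authors`'s columns.
Matching on a.auth_id = b.auth_id. A NULL in a compared column never satisfies the condition.
Matched pairs: 6; unmatched b rows kept: 3.

(2017, 2); (2017, 9); (2017, 9); (2018, 2); (2018, 9); (2018, 9); (2019, NULL); (2022, NULL); (NULL, NULL)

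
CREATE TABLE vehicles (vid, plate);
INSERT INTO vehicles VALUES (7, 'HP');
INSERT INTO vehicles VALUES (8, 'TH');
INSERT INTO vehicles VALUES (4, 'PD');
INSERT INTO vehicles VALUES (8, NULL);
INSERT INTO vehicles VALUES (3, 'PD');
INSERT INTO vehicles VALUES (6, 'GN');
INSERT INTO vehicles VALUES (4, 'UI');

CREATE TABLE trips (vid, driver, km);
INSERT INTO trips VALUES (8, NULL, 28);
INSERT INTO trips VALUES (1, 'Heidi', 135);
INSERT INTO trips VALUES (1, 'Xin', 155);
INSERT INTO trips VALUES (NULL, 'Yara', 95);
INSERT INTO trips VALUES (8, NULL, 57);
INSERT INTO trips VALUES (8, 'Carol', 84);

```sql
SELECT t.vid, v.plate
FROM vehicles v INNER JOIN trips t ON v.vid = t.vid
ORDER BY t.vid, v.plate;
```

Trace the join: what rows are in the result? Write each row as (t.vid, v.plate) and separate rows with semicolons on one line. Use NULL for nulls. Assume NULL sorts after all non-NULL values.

INNER JOIN keeps only pairs where the ON condition holds.
Matching on v.vid = t.vid. A NULL in a compared column never satisfies the condition.
- vid=7: no matching t row, dropped.
- vid=8: 3 matching t row(s), so 3 row(s) emitted.
- vid=4: no matching t row, dropped.
- vid=8: 3 matching t row(s), so 3 row(s) emitted.
- vid=3: no matching t row, dropped.
- vid=6: no matching t row, dropped.
- vid=4: no matching t row, dropped.
After projecting and ordering:
t.vid | v.plate
8 | TH
8 | TH
8 | TH
8 | NULL
8 | NULL
8 | NULL

(8, TH); (8, TH); (8, TH); (8, NULL); (8, NULL); (8, NULL)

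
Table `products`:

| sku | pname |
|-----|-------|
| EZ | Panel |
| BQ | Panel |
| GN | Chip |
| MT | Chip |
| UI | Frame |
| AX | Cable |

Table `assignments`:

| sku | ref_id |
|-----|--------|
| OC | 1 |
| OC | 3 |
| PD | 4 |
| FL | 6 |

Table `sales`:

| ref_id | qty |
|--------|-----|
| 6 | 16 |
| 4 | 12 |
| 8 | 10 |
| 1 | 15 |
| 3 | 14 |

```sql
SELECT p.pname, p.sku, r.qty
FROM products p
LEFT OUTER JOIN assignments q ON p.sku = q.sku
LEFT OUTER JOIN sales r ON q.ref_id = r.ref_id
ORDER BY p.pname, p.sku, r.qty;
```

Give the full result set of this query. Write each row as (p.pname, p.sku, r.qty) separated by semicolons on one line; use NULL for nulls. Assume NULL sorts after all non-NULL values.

Step 1 — p LEFT JOIN q on sku → 6 row(s).
Then LEFT JOIN `sales r` on ref_id: each of those 6 rows is kept; rows whose q.ref_id has no match in r get NULL for r's columns.

(Cable, AX, NULL); (Chip, GN, NULL); (Chip, MT, NULL); (Frame, UI, NULL); (Panel, BQ, NULL); (Panel, EZ, NULL)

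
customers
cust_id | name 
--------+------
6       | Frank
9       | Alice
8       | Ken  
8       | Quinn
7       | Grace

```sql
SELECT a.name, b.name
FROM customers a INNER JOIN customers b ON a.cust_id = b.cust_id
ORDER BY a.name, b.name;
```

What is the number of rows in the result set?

7

INNER JOIN keeps only pairs where the ON condition holds.
Matching on a.cust_id = b.cust_id.
Matched pairs: 7.
Total: 7 rows.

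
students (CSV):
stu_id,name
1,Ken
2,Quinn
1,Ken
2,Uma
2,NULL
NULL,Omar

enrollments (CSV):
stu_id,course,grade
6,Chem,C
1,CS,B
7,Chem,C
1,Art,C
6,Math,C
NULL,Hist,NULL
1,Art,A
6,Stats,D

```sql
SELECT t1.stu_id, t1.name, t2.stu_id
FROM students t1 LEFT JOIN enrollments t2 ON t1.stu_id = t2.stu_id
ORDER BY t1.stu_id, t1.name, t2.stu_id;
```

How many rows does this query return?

LEFT JOIN keeps every row from `students`; unmatched rows get NULL for `enrollments`'s columns.
Matching on t1.stu_id = t2.stu_id. A NULL in a compared column never satisfies the condition.
- t1[0] stu_id=1 → 3 match(es) in t2 → 3 row(s).
- t1[1] stu_id=2 → no match; kept with NULLs on the t2 side.
- t1[2] stu_id=1 → 3 match(es) in t2 → 3 row(s).
- t1[3] stu_id=2 → no match; kept with NULLs on the t2 side.
- t1[4] stu_id=2 → no match; kept with NULLs on the t2 side.
- t1[5] stu_id=NULL → no match; kept with NULLs on the t2 side.
Total: 6 matched + 4 padded = 10 rows.

10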